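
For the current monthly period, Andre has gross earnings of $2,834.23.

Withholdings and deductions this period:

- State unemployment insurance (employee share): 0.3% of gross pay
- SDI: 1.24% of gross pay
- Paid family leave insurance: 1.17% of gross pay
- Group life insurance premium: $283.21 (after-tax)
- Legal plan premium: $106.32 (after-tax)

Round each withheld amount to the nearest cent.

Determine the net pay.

$2,367.90

Paid family leave insurance: $2,834.23 × 0.0117 = $33.16
SDI: $2,834.23 × 0.0124 = $35.14
State unemployment insurance (employee share): $2,834.23 × 0.003 = $8.50
Legal plan premium: $106.32
Group life insurance premium: $283.21
Total deductions = $33.16 + $35.14 + $8.50 + $106.32 + $283.21 = $466.33
Net pay = $2,834.23 − $466.33 = $2,367.90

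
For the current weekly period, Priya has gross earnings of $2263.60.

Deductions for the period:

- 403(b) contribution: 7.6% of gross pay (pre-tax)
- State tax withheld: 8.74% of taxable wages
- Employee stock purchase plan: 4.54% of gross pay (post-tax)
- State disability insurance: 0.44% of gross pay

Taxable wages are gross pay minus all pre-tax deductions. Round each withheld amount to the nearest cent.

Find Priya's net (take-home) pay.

$1796.04

403(b) contribution: $2263.60 × 0.076 = $172.03
Taxable wages = $2263.60 − $172.03 = $2091.57
State tax withheld: $2091.57 × 0.0874 = $182.80
State disability insurance: $2263.60 × 0.0044 = $9.96
Employee stock purchase plan: $2263.60 × 0.0454 = $102.77
Total deductions = $172.03 + $182.80 + $9.96 + $102.77 = $467.56
Net pay = $2263.60 − $467.56 = $1796.04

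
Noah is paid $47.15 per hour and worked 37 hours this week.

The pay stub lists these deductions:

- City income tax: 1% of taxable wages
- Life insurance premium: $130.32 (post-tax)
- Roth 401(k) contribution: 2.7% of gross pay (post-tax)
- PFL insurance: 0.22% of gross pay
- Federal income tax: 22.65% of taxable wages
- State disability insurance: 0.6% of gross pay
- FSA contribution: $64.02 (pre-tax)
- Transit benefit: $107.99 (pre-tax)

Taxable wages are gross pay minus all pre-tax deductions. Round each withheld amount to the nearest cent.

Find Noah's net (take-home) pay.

$1008.90

Gross pay: 37 × $47.15 = $1744.55
FSA contribution: $64.02
Transit benefit: $107.99
Pre-tax total = $64.02 + $107.99 = $172.01
Taxable wages = $1744.55 − $172.01 = $1572.54
City income tax: $1572.54 × 0.01 = $15.73
Federal income tax: $1572.54 × 0.2265 = $356.18
State disability insurance: $1744.55 × 0.006 = $10.47
PFL insurance: $1744.55 × 0.0022 = $3.84
Roth 401(k) contribution: $1744.55 × 0.027 = $47.10
Life insurance premium: $130.32
Total deductions = $64.02 + $107.99 + $15.73 + $356.18 + $10.47 + $3.84 + $47.10 + $130.32 = $735.65
Net pay = $1744.55 − $735.65 = $1008.90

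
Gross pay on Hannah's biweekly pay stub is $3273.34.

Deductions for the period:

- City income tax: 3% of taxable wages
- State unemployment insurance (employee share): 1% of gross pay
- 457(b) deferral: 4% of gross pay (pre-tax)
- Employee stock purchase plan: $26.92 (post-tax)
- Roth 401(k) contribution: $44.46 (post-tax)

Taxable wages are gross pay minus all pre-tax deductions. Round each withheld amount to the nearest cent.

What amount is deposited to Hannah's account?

457(b) deferral: $3273.34 × 0.04 = $130.93
Taxable wages = $3273.34 − $130.93 = $3142.41
City income tax: $3142.41 × 0.03 = $94.27
State unemployment insurance (employee share): $3273.34 × 0.01 = $32.73
Employee stock purchase plan: $26.92
Roth 401(k) contribution: $44.46
Total deductions = $130.93 + $94.27 + $32.73 + $26.92 + $44.46 = $329.31
Net pay = $3273.34 − $329.31 = $2944.03

$2944.03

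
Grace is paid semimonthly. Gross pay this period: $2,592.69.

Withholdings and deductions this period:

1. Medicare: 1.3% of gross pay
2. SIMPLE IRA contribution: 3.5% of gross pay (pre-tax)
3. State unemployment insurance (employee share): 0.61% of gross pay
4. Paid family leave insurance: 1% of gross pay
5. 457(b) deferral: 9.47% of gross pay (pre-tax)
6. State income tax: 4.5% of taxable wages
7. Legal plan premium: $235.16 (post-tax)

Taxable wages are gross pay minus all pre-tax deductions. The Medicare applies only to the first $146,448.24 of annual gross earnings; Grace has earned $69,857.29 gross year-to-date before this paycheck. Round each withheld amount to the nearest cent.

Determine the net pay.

$1,844.27

457(b) deferral: $2,592.69 × 0.0947 = $245.53
SIMPLE IRA contribution: $2,592.69 × 0.035 = $90.74
Pre-tax total = $245.53 + $90.74 = $336.27
Taxable wages = $2,592.69 − $336.27 = $2,256.42
State income tax: $2,256.42 × 0.045 = $101.54
Medicare: cap not yet reached, full $2,592.69 is subject → $2,592.69 × 0.013 = $33.70
State unemployment insurance (employee share): $2,592.69 × 0.0061 = $15.82
Paid family leave insurance: $2,592.69 × 0.01 = $25.93
Legal plan premium: $235.16
Total deductions = $245.53 + $90.74 + $101.54 + $33.70 + $15.82 + $25.93 + $235.16 = $748.42
Net pay = $2,592.69 − $748.42 = $1,844.27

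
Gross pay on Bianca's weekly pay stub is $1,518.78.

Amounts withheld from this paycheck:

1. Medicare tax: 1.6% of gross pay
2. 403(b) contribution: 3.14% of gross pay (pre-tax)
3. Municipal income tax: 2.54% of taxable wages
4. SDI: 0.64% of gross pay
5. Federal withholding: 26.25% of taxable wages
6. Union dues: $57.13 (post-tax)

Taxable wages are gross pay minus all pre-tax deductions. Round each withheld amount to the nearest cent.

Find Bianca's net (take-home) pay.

$956.41

403(b) contribution: $1,518.78 × 0.0314 = $47.69
Taxable wages = $1,518.78 − $47.69 = $1,471.09
Municipal income tax: $1,471.09 × 0.0254 = $37.37
Federal withholding: $1,471.09 × 0.2625 = $386.16
SDI: $1,518.78 × 0.0064 = $9.72
Medicare tax: $1,518.78 × 0.016 = $24.30
Union dues: $57.13
Total deductions = $47.69 + $37.37 + $386.16 + $9.72 + $24.30 + $57.13 = $562.37
Net pay = $1,518.78 − $562.37 = $956.41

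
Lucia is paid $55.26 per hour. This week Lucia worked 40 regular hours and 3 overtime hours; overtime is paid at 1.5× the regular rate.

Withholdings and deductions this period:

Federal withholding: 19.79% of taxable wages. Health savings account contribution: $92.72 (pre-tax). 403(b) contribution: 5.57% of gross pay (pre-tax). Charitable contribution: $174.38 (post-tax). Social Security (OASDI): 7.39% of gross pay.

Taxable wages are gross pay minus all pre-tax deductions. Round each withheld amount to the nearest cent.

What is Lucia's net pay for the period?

$1,432.08

Regular pay: 40 × $55.26 = $2,210.40
Overtime pay: 3 × $55.26 × 1.5 = $248.67
Gross pay = $2,210.40 + $248.67 = $2,459.07
Health savings account contribution: $92.72
403(b) contribution: $2,459.07 × 0.0557 = $136.97
Pre-tax total = $92.72 + $136.97 = $229.69
Taxable wages = $2,459.07 − $229.69 = $2,229.38
Federal withholding: $2,229.38 × 0.1979 = $441.19
Social Security (OASDI): $2,459.07 × 0.0739 = $181.73
Charitable contribution: $174.38
Total deductions = $92.72 + $136.97 + $441.19 + $181.73 + $174.38 = $1,026.99
Net pay = $2,459.07 − $1,026.99 = $1,432.08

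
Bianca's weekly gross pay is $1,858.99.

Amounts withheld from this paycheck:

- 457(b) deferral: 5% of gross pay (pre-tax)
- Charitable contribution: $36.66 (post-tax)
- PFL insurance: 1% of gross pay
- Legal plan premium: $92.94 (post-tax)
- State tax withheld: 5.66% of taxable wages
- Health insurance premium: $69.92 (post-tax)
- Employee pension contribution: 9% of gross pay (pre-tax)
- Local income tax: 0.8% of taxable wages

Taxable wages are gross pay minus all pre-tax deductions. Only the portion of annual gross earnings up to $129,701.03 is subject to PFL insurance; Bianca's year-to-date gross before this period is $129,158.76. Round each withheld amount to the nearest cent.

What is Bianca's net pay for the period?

$1,290.51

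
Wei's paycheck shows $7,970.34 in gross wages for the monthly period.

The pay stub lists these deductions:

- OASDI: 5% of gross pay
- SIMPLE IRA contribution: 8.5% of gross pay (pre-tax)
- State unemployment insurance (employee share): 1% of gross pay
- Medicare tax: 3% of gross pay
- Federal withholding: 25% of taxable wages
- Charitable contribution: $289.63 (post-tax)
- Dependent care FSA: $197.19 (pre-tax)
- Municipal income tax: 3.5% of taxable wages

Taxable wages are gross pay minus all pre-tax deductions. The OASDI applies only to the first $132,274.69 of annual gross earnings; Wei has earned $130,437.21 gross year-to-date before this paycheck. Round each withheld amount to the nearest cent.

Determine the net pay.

$4,373.09

Dependent care FSA: $197.19
SIMPLE IRA contribution: $7,970.34 × 0.085 = $677.48
Pre-tax total = $197.19 + $677.48 = $874.67
Taxable wages = $7,970.34 − $874.67 = $7,095.67
Municipal income tax: $7,095.67 × 0.035 = $248.35
Federal withholding: $7,095.67 × 0.25 = $1,773.92
Medicare tax: $7,970.34 × 0.03 = $239.11
State unemployment insurance (employee share): $7,970.34 × 0.01 = $79.70
OASDI: only $132,274.69 − $130,437.21 = $1,837.48 of this check is subject → $1,837.48 × 0.05 = $91.87
Charitable contribution: $289.63
Total deductions = $197.19 + $677.48 + $248.35 + $1,773.92 + $239.11 + $79.70 + $91.87 + $289.63 = $3,597.25
Net pay = $7,970.34 − $3,597.25 = $4,373.09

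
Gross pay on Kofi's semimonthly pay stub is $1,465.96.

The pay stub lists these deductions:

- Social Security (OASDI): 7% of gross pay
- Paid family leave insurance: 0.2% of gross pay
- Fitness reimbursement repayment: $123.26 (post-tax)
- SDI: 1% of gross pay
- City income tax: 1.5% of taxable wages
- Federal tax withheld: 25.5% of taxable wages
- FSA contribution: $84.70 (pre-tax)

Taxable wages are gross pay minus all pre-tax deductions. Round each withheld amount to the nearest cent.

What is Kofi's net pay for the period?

FSA contribution: $84.70
Taxable wages = $1,465.96 − $84.70 = $1,381.26
City income tax: $1,381.26 × 0.015 = $20.72
Federal tax withheld: $1,381.26 × 0.255 = $352.22
Paid family leave insurance: $1,465.96 × 0.002 = $2.93
Social Security (OASDI): $1,465.96 × 0.07 = $102.62
SDI: $1,465.96 × 0.01 = $14.66
Fitness reimbursement repayment: $123.26
Total deductions = $84.70 + $20.72 + $352.22 + $2.93 + $102.62 + $14.66 + $123.26 = $701.11
Net pay = $1,465.96 − $701.11 = $764.85

$764.85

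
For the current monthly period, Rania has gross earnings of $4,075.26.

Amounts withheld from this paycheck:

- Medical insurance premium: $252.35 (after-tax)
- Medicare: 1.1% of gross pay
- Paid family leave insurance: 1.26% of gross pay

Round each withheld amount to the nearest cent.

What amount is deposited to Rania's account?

Medicare: $4,075.26 × 0.011 = $44.83
Paid family leave insurance: $4,075.26 × 0.0126 = $51.35
Medical insurance premium: $252.35
Total deductions = $44.83 + $51.35 + $252.35 = $348.53
Net pay = $4,075.26 − $348.53 = $3,726.73

$3,726.73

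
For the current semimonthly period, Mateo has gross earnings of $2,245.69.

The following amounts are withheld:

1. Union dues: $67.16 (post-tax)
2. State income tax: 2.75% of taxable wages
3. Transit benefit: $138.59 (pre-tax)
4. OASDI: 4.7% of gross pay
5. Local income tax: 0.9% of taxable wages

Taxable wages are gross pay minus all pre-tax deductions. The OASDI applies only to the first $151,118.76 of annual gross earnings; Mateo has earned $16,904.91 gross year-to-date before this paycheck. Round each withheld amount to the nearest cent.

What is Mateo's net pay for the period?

Transit benefit: $138.59
Taxable wages = $2,245.69 − $138.59 = $2,107.10
Local income tax: $2,107.10 × 0.009 = $18.96
State income tax: $2,107.10 × 0.0275 = $57.95
OASDI: cap not yet reached, full $2,245.69 is subject → $2,245.69 × 0.047 = $105.55
Union dues: $67.16
Total deductions = $138.59 + $18.96 + $57.95 + $105.55 + $67.16 = $388.21
Net pay = $2,245.69 − $388.21 = $1,857.48

$1,857.48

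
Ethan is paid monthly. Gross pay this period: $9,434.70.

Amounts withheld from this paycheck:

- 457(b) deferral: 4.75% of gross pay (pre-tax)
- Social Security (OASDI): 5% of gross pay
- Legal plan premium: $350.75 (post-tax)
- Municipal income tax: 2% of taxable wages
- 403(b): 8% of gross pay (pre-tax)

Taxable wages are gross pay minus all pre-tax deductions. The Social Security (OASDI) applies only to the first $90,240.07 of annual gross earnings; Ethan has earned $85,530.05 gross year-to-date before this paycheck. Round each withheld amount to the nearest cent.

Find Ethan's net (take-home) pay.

$7,480.88

457(b) deferral: $9,434.70 × 0.0475 = $448.15
403(b): $9,434.70 × 0.08 = $754.78
Pre-tax total = $448.15 + $754.78 = $1,202.93
Taxable wages = $9,434.70 − $1,202.93 = $8,231.77
Municipal income tax: $8,231.77 × 0.02 = $164.64
Social Security (OASDI): only $90,240.07 − $85,530.05 = $4,710.02 of this check is subject → $4,710.02 × 0.05 = $235.50
Legal plan premium: $350.75
Total deductions = $448.15 + $754.78 + $164.64 + $235.50 + $350.75 = $1,953.82
Net pay = $9,434.70 − $1,953.82 = $7,480.88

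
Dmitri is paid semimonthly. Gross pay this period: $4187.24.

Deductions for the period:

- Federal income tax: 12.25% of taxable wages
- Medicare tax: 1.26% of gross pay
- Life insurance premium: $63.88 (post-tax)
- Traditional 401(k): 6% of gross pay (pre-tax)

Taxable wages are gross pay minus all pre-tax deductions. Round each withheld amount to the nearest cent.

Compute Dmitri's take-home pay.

Traditional 401(k): $4187.24 × 0.06 = $251.23
Taxable wages = $4187.24 − $251.23 = $3936.01
Federal income tax: $3936.01 × 0.1225 = $482.16
Medicare tax: $4187.24 × 0.0126 = $52.76
Life insurance premium: $63.88
Total deductions = $251.23 + $482.16 + $52.76 + $63.88 = $850.03
Net pay = $4187.24 − $850.03 = $3337.21

$3337.21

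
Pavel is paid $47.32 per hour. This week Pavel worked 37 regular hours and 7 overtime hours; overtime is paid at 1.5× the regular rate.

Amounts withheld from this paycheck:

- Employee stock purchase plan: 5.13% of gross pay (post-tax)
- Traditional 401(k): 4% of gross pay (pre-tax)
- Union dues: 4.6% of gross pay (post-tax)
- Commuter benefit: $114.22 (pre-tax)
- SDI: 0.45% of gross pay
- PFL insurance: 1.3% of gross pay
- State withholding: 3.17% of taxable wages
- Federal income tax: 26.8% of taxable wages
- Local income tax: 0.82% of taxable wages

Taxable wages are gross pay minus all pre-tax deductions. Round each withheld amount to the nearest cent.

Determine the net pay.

$1156.32

Regular pay: 37 × $47.32 = $1750.84
Overtime pay: 7 × $47.32 × 1.5 = $496.86
Gross pay = $1750.84 + $496.86 = $2247.70
Commuter benefit: $114.22
Traditional 401(k): $2247.70 × 0.04 = $89.91
Pre-tax total = $114.22 + $89.91 = $204.13
Taxable wages = $2247.70 − $204.13 = $2043.57
State withholding: $2043.57 × 0.0317 = $64.78
Federal income tax: $2043.57 × 0.268 = $547.68
Local income tax: $2043.57 × 0.0082 = $16.76
PFL insurance: $2247.70 × 0.013 = $29.22
SDI: $2247.70 × 0.0045 = $10.11
Employee stock purchase plan: $2247.70 × 0.0513 = $115.31
Union dues: $2247.70 × 0.046 = $103.39
Total deductions = $114.22 + $89.91 + $64.78 + $547.68 + $16.76 + $29.22 + $10.11 + $115.31 + $103.39 = $1091.38
Net pay = $2247.70 − $1091.38 = $1156.32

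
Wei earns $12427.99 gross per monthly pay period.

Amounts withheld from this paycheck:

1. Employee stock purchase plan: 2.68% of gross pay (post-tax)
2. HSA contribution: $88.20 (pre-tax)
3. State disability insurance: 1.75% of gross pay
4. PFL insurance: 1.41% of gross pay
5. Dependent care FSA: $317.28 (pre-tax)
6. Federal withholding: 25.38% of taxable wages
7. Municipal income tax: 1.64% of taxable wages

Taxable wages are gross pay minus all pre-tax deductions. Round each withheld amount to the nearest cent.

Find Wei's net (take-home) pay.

HSA contribution: $88.20
Dependent care FSA: $317.28
Pre-tax total = $88.20 + $317.28 = $405.48
Taxable wages = $12427.99 − $405.48 = $12022.51
Federal withholding: $12022.51 × 0.2538 = $3051.31
Municipal income tax: $12022.51 × 0.0164 = $197.17
State disability insurance: $12427.99 × 0.0175 = $217.49
PFL insurance: $12427.99 × 0.0141 = $175.23
Employee stock purchase plan: $12427.99 × 0.0268 = $333.07
Total deductions = $88.20 + $317.28 + $3051.31 + $197.17 + $217.49 + $175.23 + $333.07 = $4379.75
Net pay = $12427.99 − $4379.75 = $8048.24

$8048.24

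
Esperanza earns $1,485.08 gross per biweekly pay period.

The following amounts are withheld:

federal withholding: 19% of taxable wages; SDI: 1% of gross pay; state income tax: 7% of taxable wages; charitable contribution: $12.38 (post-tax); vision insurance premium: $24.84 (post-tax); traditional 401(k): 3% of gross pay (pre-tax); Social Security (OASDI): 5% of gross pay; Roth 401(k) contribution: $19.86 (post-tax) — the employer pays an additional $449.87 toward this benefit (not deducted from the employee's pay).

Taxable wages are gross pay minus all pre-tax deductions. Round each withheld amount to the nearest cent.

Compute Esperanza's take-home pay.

$919.81

Traditional 401(k): $1,485.08 × 0.03 = $44.55
Taxable wages = $1,485.08 − $44.55 = $1,440.53
Federal withholding: $1,440.53 × 0.19 = $273.70
State income tax: $1,440.53 × 0.07 = $100.84
Social Security (OASDI): $1,485.08 × 0.05 = $74.25
SDI: $1,485.08 × 0.01 = $14.85
Charitable contribution: $12.38
Vision insurance premium: $24.84
Roth 401(k) contribution: $19.86
(Employer's $449.87 toward Roth 401(k) contribution is not withheld from the employee.)
Total deductions = $44.55 + $273.70 + $100.84 + $74.25 + $14.85 + $12.38 + $24.84 + $19.86 = $565.27
Net pay = $1,485.08 − $565.27 = $919.81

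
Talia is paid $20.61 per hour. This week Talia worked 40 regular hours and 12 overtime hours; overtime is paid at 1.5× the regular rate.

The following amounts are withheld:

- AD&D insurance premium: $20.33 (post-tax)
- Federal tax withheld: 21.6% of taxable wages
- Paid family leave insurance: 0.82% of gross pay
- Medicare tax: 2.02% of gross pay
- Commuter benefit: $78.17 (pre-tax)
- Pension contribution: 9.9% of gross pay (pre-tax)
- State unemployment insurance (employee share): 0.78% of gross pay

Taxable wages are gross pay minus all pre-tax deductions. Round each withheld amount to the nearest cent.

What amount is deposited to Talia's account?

Regular pay: 40 × $20.61 = $824.40
Overtime pay: 12 × $20.61 × 1.5 = $370.98
Gross pay = $824.40 + $370.98 = $1,195.38
Commuter benefit: $78.17
Pension contribution: $1,195.38 × 0.099 = $118.34
Pre-tax total = $78.17 + $118.34 = $196.51
Taxable wages = $1,195.38 − $196.51 = $998.87
Federal tax withheld: $998.87 × 0.216 = $215.76
Paid family leave insurance: $1,195.38 × 0.0082 = $9.80
Medicare tax: $1,195.38 × 0.0202 = $24.15
State unemployment insurance (employee share): $1,195.38 × 0.0078 = $9.32
AD&D insurance premium: $20.33
Total deductions = $78.17 + $118.34 + $215.76 + $9.80 + $24.15 + $9.32 + $20.33 = $475.87
Net pay = $1,195.38 − $475.87 = $719.51

$719.51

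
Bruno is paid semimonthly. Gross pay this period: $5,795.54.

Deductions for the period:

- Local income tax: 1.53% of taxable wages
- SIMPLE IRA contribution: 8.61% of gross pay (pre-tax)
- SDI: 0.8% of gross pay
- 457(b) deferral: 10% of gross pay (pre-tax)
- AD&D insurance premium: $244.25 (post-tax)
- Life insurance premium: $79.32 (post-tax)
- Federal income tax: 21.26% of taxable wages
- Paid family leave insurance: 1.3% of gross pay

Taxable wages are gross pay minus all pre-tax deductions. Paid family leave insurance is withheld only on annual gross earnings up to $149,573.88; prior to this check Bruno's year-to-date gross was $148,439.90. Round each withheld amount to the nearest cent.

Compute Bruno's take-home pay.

SIMPLE IRA contribution: $5,795.54 × 0.0861 = $499.00
457(b) deferral: $5,795.54 × 0.1 = $579.55
Pre-tax total = $499.00 + $579.55 = $1,078.55
Taxable wages = $5,795.54 − $1,078.55 = $4,716.99
Local income tax: $4,716.99 × 0.0153 = $72.17
Federal income tax: $4,716.99 × 0.2126 = $1,002.83
SDI: $5,795.54 × 0.008 = $46.36
Paid family leave insurance: only $149,573.88 − $148,439.90 = $1,133.98 of this check is subject → $1,133.98 × 0.013 = $14.74
Life insurance premium: $79.32
AD&D insurance premium: $244.25
Total deductions = $499.00 + $579.55 + $72.17 + $1,002.83 + $46.36 + $14.74 + $79.32 + $244.25 = $2,538.22
Net pay = $5,795.54 − $2,538.22 = $3,257.32

$3,257.32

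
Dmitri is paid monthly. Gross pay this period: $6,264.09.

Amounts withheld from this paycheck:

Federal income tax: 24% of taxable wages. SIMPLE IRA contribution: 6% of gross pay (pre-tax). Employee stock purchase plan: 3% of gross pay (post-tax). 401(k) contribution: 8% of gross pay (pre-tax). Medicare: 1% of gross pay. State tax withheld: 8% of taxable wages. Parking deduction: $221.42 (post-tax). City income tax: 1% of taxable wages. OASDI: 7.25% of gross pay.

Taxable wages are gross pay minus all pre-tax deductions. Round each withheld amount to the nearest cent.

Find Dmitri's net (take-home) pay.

$2,683.23

SIMPLE IRA contribution: $6,264.09 × 0.06 = $375.85
401(k) contribution: $6,264.09 × 0.08 = $501.13
Pre-tax total = $375.85 + $501.13 = $876.98
Taxable wages = $6,264.09 − $876.98 = $5,387.11
Federal income tax: $5,387.11 × 0.24 = $1,292.91
State tax withheld: $5,387.11 × 0.08 = $430.97
City income tax: $5,387.11 × 0.01 = $53.87
Medicare: $6,264.09 × 0.01 = $62.64
OASDI: $6,264.09 × 0.0725 = $454.15
Parking deduction: $221.42
Employee stock purchase plan: $6,264.09 × 0.03 = $187.92
Total deductions = $375.85 + $501.13 + $1,292.91 + $430.97 + $53.87 + $62.64 + $454.15 + $221.42 + $187.92 = $3,580.86
Net pay = $6,264.09 − $3,580.86 = $2,683.23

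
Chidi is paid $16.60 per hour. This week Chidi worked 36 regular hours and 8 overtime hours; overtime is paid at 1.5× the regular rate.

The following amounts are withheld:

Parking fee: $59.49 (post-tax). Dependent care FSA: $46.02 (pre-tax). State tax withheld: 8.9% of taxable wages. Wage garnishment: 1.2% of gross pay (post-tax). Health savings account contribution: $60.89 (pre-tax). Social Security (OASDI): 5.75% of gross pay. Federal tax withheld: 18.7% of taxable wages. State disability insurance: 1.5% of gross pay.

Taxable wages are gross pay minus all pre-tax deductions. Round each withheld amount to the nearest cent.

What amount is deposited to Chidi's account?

Regular pay: 36 × $16.60 = $597.60
Overtime pay: 8 × $16.60 × 1.5 = $199.20
Gross pay = $597.60 + $199.20 = $796.80
Dependent care FSA: $46.02
Health savings account contribution: $60.89
Pre-tax total = $46.02 + $60.89 = $106.91
Taxable wages = $796.80 − $106.91 = $689.89
State tax withheld: $689.89 × 0.089 = $61.40
Federal tax withheld: $689.89 × 0.187 = $129.01
State disability insurance: $796.80 × 0.015 = $11.95
Social Security (OASDI): $796.80 × 0.0575 = $45.82
Parking fee: $59.49
Wage garnishment: $796.80 × 0.012 = $9.56
Total deductions = $46.02 + $60.89 + $61.40 + $129.01 + $11.95 + $45.82 + $59.49 + $9.56 = $424.14
Net pay = $796.80 − $424.14 = $372.66

$372.66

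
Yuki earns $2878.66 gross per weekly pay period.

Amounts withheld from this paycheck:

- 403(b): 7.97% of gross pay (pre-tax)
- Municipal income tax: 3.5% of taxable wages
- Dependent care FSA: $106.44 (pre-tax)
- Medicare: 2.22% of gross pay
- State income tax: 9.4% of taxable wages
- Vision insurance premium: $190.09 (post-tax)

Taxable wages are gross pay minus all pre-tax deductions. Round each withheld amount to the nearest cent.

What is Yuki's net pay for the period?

$1960.77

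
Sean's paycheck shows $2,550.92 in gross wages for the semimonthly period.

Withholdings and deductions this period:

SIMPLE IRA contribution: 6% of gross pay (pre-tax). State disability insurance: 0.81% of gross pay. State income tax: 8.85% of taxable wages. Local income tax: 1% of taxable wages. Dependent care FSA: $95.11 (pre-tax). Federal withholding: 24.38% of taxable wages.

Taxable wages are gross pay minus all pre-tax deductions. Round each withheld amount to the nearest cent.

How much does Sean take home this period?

Dependent care FSA: $95.11
SIMPLE IRA contribution: $2,550.92 × 0.06 = $153.06
Pre-tax total = $95.11 + $153.06 = $248.17
Taxable wages = $2,550.92 − $248.17 = $2,302.75
Federal withholding: $2,302.75 × 0.2438 = $561.41
Local income tax: $2,302.75 × 0.01 = $23.03
State income tax: $2,302.75 × 0.0885 = $203.79
State disability insurance: $2,550.92 × 0.0081 = $20.66
Total deductions = $95.11 + $153.06 + $561.41 + $23.03 + $203.79 + $20.66 = $1,057.06
Net pay = $2,550.92 − $1,057.06 = $1,493.86

$1,493.86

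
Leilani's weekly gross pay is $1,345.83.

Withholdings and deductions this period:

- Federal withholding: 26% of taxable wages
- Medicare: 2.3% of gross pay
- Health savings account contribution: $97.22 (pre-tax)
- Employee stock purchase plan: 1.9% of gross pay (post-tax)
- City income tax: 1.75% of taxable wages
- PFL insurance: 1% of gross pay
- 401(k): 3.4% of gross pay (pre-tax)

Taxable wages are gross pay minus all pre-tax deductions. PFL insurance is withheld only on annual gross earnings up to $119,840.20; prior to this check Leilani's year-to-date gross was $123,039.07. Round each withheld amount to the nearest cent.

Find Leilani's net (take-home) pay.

$812.54

401(k): $1,345.83 × 0.034 = $45.76
Health savings account contribution: $97.22
Pre-tax total = $45.76 + $97.22 = $142.98
Taxable wages = $1,345.83 − $142.98 = $1,202.85
Federal withholding: $1,202.85 × 0.26 = $312.74
City income tax: $1,202.85 × 0.0175 = $21.05
Medicare: $1,345.83 × 0.023 = $30.95
PFL insurance: annual cap $119,840.20 already reached (YTD $123,039.07), so $0.00
Employee stock purchase plan: $1,345.83 × 0.019 = $25.57
Total deductions = $45.76 + $97.22 + $312.74 + $21.05 + $30.95 + $0.00 + $25.57 = $533.29
Net pay = $1,345.83 − $533.29 = $812.54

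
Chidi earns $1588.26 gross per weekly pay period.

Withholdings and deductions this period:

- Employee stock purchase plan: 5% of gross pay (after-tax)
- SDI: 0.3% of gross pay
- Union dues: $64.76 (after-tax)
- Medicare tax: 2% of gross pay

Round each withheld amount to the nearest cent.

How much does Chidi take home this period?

Medicare tax: $1588.26 × 0.02 = $31.77
SDI: $1588.26 × 0.003 = $4.76
Union dues: $64.76
Employee stock purchase plan: $1588.26 × 0.05 = $79.41
Total deductions = $31.77 + $4.76 + $64.76 + $79.41 = $180.70
Net pay = $1588.26 − $180.70 = $1407.56

$1407.56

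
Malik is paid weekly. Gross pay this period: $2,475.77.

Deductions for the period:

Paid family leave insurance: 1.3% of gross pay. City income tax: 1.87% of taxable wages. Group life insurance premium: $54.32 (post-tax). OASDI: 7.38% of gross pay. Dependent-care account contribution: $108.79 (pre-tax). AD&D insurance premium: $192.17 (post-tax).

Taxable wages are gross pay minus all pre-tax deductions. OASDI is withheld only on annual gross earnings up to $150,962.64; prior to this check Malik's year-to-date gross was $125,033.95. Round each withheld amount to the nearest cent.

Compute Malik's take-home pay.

Dependent-care account contribution: $108.79
Taxable wages = $2,475.77 − $108.79 = $2,366.98
City income tax: $2,366.98 × 0.0187 = $44.26
OASDI: cap not yet reached, full $2,475.77 is subject → $2,475.77 × 0.0738 = $182.71
Paid family leave insurance: $2,475.77 × 0.013 = $32.19
AD&D insurance premium: $192.17
Group life insurance premium: $54.32
Total deductions = $108.79 + $44.26 + $182.71 + $32.19 + $192.17 + $54.32 = $614.44
Net pay = $2,475.77 − $614.44 = $1,861.33

$1,861.33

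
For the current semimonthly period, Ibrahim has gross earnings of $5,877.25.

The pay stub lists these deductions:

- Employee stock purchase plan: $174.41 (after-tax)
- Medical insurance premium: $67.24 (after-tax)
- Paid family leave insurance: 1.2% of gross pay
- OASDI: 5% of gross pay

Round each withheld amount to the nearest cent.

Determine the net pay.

$5,271.21

Paid family leave insurance: $5,877.25 × 0.012 = $70.53
OASDI: $5,877.25 × 0.05 = $293.86
Medical insurance premium: $67.24
Employee stock purchase plan: $174.41
Total deductions = $70.53 + $293.86 + $67.24 + $174.41 = $606.04
Net pay = $5,877.25 − $606.04 = $5,271.21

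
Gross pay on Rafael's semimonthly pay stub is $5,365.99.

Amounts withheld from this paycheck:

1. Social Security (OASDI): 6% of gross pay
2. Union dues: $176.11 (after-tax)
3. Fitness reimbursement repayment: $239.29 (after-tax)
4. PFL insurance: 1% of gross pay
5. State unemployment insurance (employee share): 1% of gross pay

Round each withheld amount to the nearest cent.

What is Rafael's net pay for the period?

$4,521.31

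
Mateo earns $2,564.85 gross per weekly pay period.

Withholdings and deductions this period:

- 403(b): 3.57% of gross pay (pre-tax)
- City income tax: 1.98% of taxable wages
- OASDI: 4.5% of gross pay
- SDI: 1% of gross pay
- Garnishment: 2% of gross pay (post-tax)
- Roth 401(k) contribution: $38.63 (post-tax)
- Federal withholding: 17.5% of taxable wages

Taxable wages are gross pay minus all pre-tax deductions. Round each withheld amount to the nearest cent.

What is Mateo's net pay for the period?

$1,760.49

403(b): $2,564.85 × 0.0357 = $91.57
Taxable wages = $2,564.85 − $91.57 = $2,473.28
Federal withholding: $2,473.28 × 0.175 = $432.82
City income tax: $2,473.28 × 0.0198 = $48.97
SDI: $2,564.85 × 0.01 = $25.65
OASDI: $2,564.85 × 0.045 = $115.42
Roth 401(k) contribution: $38.63
Garnishment: $2,564.85 × 0.02 = $51.30
Total deductions = $91.57 + $432.82 + $48.97 + $25.65 + $115.42 + $38.63 + $51.30 = $804.36
Net pay = $2,564.85 − $804.36 = $1,760.49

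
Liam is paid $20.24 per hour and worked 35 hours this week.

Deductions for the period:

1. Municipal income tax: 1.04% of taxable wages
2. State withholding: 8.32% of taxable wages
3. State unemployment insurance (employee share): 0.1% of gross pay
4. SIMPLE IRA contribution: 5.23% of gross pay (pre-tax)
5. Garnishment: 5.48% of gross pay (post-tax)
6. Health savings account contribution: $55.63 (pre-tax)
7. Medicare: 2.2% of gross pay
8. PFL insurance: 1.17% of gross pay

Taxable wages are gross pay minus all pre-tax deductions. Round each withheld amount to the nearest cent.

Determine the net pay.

Gross pay: 35 × $20.24 = $708.40
Health savings account contribution: $55.63
SIMPLE IRA contribution: $708.40 × 0.0523 = $37.05
Pre-tax total = $55.63 + $37.05 = $92.68
Taxable wages = $708.40 − $92.68 = $615.72
Municipal income tax: $615.72 × 0.0104 = $6.40
State withholding: $615.72 × 0.0832 = $51.23
Medicare: $708.40 × 0.022 = $15.58
PFL insurance: $708.40 × 0.0117 = $8.29
State unemployment insurance (employee share): $708.40 × 0.001 = $0.71
Garnishment: $708.40 × 0.0548 = $38.82
Total deductions = $55.63 + $37.05 + $6.40 + $51.23 + $15.58 + $8.29 + $0.71 + $38.82 = $213.71
Net pay = $708.40 − $213.71 = $494.69

$494.69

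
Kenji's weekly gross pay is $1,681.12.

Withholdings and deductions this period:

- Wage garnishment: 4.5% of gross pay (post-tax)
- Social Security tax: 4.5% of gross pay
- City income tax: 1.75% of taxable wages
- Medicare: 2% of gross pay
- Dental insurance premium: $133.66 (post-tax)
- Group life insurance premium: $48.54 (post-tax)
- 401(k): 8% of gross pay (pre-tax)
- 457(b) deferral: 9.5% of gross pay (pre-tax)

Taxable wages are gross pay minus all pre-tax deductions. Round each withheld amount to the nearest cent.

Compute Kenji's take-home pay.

$995.53

401(k): $1,681.12 × 0.08 = $134.49
457(b) deferral: $1,681.12 × 0.095 = $159.71
Pre-tax total = $134.49 + $159.71 = $294.20
Taxable wages = $1,681.12 − $294.20 = $1,386.92
City income tax: $1,386.92 × 0.0175 = $24.27
Social Security tax: $1,681.12 × 0.045 = $75.65
Medicare: $1,681.12 × 0.02 = $33.62
Group life insurance premium: $48.54
Wage garnishment: $1,681.12 × 0.045 = $75.65
Dental insurance premium: $133.66
Total deductions = $134.49 + $159.71 + $24.27 + $75.65 + $33.62 + $48.54 + $75.65 + $133.66 = $685.59
Net pay = $1,681.12 − $685.59 = $995.53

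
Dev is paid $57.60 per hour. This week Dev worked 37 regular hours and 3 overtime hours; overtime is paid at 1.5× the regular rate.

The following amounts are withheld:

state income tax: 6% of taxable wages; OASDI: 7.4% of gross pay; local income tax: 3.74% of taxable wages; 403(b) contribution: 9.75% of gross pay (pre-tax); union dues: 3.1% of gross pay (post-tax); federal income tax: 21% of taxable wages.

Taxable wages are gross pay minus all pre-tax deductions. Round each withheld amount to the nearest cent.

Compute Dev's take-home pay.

Regular pay: 37 × $57.60 = $2,131.20
Overtime pay: 3 × $57.60 × 1.5 = $259.20
Gross pay = $2,131.20 + $259.20 = $2,390.40
403(b) contribution: $2,390.40 × 0.0975 = $233.06
Taxable wages = $2,390.40 − $233.06 = $2,157.34
State income tax: $2,157.34 × 0.06 = $129.44
Local income tax: $2,157.34 × 0.0374 = $80.68
Federal income tax: $2,157.34 × 0.21 = $453.04
OASDI: $2,390.40 × 0.074 = $176.89
Union dues: $2,390.40 × 0.031 = $74.10
Total deductions = $233.06 + $129.44 + $80.68 + $453.04 + $176.89 + $74.10 = $1,147.21
Net pay = $2,390.40 − $1,147.21 = $1,243.19

$1,243.19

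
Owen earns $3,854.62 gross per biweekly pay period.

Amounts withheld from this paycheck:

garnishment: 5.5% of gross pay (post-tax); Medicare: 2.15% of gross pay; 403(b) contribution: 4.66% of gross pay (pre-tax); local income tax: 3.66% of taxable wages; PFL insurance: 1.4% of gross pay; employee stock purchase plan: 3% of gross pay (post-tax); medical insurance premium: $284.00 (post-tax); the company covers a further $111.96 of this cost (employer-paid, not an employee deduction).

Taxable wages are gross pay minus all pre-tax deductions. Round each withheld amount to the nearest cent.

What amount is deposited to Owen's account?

403(b) contribution: $3,854.62 × 0.0466 = $179.63
Taxable wages = $3,854.62 − $179.63 = $3,674.99
Local income tax: $3,674.99 × 0.0366 = $134.50
PFL insurance: $3,854.62 × 0.014 = $53.96
Medicare: $3,854.62 × 0.0215 = $82.87
Garnishment: $3,854.62 × 0.055 = $212.00
Employee stock purchase plan: $3,854.62 × 0.03 = $115.64
Medical insurance premium: $284.00
(Employer's $111.96 toward medical insurance premium is not withheld from the employee.)
Total deductions = $179.63 + $134.50 + $53.96 + $82.87 + $212.00 + $115.64 + $284.00 = $1,062.60
Net pay = $3,854.62 − $1,062.60 = $2,792.02

$2,792.02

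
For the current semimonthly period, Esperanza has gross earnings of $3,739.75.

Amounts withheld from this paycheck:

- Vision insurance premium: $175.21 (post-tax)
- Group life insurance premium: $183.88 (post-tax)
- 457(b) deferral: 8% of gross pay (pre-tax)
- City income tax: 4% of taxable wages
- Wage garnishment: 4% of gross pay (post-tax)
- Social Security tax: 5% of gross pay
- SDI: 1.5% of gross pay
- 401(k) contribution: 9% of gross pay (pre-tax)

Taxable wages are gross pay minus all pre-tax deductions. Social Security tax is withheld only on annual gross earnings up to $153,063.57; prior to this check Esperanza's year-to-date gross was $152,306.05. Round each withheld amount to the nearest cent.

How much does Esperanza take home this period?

$2,377.17

401(k) contribution: $3,739.75 × 0.09 = $336.58
457(b) deferral: $3,739.75 × 0.08 = $299.18
Pre-tax total = $336.58 + $299.18 = $635.76
Taxable wages = $3,739.75 − $635.76 = $3,103.99
City income tax: $3,103.99 × 0.04 = $124.16
Social Security tax: only $153,063.57 − $152,306.05 = $757.52 of this check is subject → $757.52 × 0.05 = $37.88
SDI: $3,739.75 × 0.015 = $56.10
Wage garnishment: $3,739.75 × 0.04 = $149.59
Group life insurance premium: $183.88
Vision insurance premium: $175.21
Total deductions = $336.58 + $299.18 + $124.16 + $37.88 + $56.10 + $149.59 + $183.88 + $175.21 = $1,362.58
Net pay = $3,739.75 − $1,362.58 = $2,377.17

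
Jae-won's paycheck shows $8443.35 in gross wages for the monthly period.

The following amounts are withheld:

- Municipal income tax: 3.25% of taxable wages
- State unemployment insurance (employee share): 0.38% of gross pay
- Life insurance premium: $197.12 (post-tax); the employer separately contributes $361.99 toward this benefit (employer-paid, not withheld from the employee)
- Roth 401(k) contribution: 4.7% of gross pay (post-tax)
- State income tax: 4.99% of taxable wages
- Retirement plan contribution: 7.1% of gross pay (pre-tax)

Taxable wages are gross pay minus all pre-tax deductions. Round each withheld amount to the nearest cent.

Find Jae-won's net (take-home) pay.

$6571.49

Retirement plan contribution: $8443.35 × 0.071 = $599.48
Taxable wages = $8443.35 − $599.48 = $7843.87
Municipal income tax: $7843.87 × 0.0325 = $254.93
State income tax: $7843.87 × 0.0499 = $391.41
State unemployment insurance (employee share): $8443.35 × 0.0038 = $32.08
Roth 401(k) contribution: $8443.35 × 0.047 = $396.84
Life insurance premium: $197.12
(Employer's $361.99 toward life insurance premium is not withheld from the employee.)
Total deductions = $599.48 + $254.93 + $391.41 + $32.08 + $396.84 + $197.12 = $1871.86
Net pay = $8443.35 − $1871.86 = $6571.49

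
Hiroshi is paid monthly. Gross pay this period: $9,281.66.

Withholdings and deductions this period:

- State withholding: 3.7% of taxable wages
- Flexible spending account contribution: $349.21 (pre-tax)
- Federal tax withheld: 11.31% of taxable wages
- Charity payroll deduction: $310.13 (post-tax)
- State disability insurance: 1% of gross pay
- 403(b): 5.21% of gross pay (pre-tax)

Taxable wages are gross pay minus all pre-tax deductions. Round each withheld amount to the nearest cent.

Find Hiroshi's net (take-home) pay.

$6,777.75

Flexible spending account contribution: $349.21
403(b): $9,281.66 × 0.0521 = $483.57
Pre-tax total = $349.21 + $483.57 = $832.78
Taxable wages = $9,281.66 − $832.78 = $8,448.88
State withholding: $8,448.88 × 0.037 = $312.61
Federal tax withheld: $8,448.88 × 0.1131 = $955.57
State disability insurance: $9,281.66 × 0.01 = $92.82
Charity payroll deduction: $310.13
Total deductions = $349.21 + $483.57 + $312.61 + $955.57 + $92.82 + $310.13 = $2,503.91
Net pay = $9,281.66 − $2,503.91 = $6,777.75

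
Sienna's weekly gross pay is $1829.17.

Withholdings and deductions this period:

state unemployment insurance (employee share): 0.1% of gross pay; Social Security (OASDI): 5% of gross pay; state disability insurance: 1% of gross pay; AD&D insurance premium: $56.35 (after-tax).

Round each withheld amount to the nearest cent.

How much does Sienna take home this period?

$1661.24

Social Security (OASDI): $1829.17 × 0.05 = $91.46
State disability insurance: $1829.17 × 0.01 = $18.29
State unemployment insurance (employee share): $1829.17 × 0.001 = $1.83
AD&D insurance premium: $56.35
Total deductions = $91.46 + $18.29 + $1.83 + $56.35 = $167.93
Net pay = $1829.17 − $167.93 = $1661.24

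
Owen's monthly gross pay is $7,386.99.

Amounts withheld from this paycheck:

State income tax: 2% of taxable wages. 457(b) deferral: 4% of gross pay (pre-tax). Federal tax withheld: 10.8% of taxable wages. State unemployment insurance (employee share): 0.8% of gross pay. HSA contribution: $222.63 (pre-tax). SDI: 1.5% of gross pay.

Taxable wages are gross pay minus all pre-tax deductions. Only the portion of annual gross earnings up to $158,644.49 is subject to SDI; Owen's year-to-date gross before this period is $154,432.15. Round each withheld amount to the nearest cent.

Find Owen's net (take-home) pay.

HSA contribution: $222.63
457(b) deferral: $7,386.99 × 0.04 = $295.48
Pre-tax total = $222.63 + $295.48 = $518.11
Taxable wages = $7,386.99 − $518.11 = $6,868.88
Federal tax withheld: $6,868.88 × 0.108 = $741.84
State income tax: $6,868.88 × 0.02 = $137.38
SDI: only $158,644.49 − $154,432.15 = $4,212.34 of this check is subject → $4,212.34 × 0.015 = $63.19
State unemployment insurance (employee share): $7,386.99 × 0.008 = $59.10
Total deductions = $222.63 + $295.48 + $741.84 + $137.38 + $63.19 + $59.10 = $1,519.62
Net pay = $7,386.99 − $1,519.62 = $5,867.37

$5,867.37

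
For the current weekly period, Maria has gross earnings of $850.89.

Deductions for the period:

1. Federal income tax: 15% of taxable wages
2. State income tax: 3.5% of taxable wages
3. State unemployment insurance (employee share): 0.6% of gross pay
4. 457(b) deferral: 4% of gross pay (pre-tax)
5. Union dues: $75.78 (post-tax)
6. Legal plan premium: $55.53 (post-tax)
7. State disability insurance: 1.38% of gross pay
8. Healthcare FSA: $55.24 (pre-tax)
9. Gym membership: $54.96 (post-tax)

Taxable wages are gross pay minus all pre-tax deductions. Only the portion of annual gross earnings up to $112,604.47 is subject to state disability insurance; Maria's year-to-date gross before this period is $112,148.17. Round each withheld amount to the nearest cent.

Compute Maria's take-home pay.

$423.03

Healthcare FSA: $55.24
457(b) deferral: $850.89 × 0.04 = $34.04
Pre-tax total = $55.24 + $34.04 = $89.28
Taxable wages = $850.89 − $89.28 = $761.61
Federal income tax: $761.61 × 0.15 = $114.24
State income tax: $761.61 × 0.035 = $26.66
State unemployment insurance (employee share): $850.89 × 0.006 = $5.11
State disability insurance: only $112,604.47 − $112,148.17 = $456.30 of this check is subject → $456.30 × 0.0138 = $6.30
Legal plan premium: $55.53
Gym membership: $54.96
Union dues: $75.78
Total deductions = $55.24 + $34.04 + $114.24 + $26.66 + $5.11 + $6.30 + $55.53 + $54.96 + $75.78 = $427.86
Net pay = $850.89 − $427.86 = $423.03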